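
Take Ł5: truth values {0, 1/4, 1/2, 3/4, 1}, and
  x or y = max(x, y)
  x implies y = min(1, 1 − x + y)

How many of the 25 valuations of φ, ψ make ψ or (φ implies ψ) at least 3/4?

value 1: 15 assignments (counts)
value 3/4: 4 assignments (counts)
value 1/2: 3 assignments
value 1/4: 2 assignments
value 0: 1 assignment
So 19 of the 25 assignments meet the threshold.

19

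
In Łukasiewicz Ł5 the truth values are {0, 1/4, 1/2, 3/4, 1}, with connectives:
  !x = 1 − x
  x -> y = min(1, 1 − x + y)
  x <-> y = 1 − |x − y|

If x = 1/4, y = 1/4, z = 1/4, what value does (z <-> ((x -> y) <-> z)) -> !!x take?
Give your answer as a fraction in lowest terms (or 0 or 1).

1/4

x -> y = 1/4 -> 1/4 = 1
(x -> y) <-> z = 1 <-> 1/4 = 1/4
z <-> ((x -> y) <-> z) = 1/4 <-> 1/4 = 1
!x = !1/4 = 3/4
!!x = !3/4 = 1/4
(z <-> ((x -> y) <-> z)) -> !!x = 1 -> 1/4 = 1/4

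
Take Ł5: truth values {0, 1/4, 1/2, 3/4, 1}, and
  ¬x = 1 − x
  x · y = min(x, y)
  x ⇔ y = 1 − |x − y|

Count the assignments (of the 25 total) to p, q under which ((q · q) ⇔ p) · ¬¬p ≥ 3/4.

value 1: 1 assignment (counts)
value 3/4: 4 assignments (counts)
value 1/2: 7 assignments
value 1/4: 7 assignments
value 0: 6 assignments
So 5 of the 25 assignments meet the threshold.

5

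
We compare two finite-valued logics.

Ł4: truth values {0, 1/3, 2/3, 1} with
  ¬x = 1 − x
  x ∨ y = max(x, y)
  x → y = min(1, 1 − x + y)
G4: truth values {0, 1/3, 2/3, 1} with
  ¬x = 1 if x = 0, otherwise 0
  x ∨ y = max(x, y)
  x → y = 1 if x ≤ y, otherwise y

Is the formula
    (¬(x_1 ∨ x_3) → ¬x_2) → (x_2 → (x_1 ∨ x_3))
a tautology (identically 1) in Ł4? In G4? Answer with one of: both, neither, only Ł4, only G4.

In Ł4: every assignment gives 1 — tautology.
In G4: at x_1 = 0, x_2 = 2/3, x_3 = 1/3 the value is 1/3 — not a tautology.

only Ł4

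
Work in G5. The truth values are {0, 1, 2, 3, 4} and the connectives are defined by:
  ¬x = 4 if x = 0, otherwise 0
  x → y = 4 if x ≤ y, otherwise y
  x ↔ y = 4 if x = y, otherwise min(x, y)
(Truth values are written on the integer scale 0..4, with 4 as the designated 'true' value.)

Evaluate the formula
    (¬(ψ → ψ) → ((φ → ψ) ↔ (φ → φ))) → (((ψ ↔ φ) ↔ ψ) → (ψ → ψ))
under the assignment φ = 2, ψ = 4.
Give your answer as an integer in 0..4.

ψ → ψ = 4 → 4 = 4
¬(ψ → ψ) = ¬4 = 0
φ → ψ = 2 → 4 = 4
φ → φ = 2 → 2 = 4
(φ → ψ) ↔ (φ → φ) = 4 ↔ 4 = 4
¬(ψ → ψ) → ((φ → ψ) ↔ (φ → φ)) = 0 → 4 = 4
ψ ↔ φ = 4 ↔ 2 = 2
(ψ ↔ φ) ↔ ψ = 2 ↔ 4 = 2
ψ → ψ = 4 → 4 = 4
((ψ ↔ φ) ↔ ψ) → (ψ → ψ) = 2 → 4 = 4
(¬(ψ → ψ) → ((φ → ψ) ↔ (φ → φ))) → (((ψ ↔ φ) ↔ ψ) → (ψ → ψ)) = 4 → 4 = 4

4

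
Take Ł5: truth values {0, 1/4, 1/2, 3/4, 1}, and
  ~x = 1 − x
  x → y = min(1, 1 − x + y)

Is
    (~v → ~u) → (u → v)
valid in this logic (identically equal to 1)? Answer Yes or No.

At u = 1/4, v = 1/2, for instance:
~v = ~1/2 = 1/2
~u = ~1/4 = 3/4
~v → ~u = 1/2 → 3/4 = 1
u → v = 1/4 → 1/2 = 1
(~v → ~u) → (u → v) = 1 → 1 = 1
and checking the remaining 24 assignments likewise gives ≥ 1 in every case.

Yes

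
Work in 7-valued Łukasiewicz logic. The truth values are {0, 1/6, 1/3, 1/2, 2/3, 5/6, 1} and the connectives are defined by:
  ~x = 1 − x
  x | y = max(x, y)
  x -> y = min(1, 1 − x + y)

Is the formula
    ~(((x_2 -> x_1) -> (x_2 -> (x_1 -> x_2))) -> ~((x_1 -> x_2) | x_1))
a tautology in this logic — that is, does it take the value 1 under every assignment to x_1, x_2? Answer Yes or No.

Counterexample: take x_1 = 1/6, x_2 = 0.
x_2 -> x_1 = 0 -> 1/6 = 1
x_1 -> x_2 = 1/6 -> 0 = 5/6
x_2 -> (x_1 -> x_2) = 0 -> 5/6 = 1
(x_2 -> x_1) -> (x_2 -> (x_1 -> x_2)) = 1 -> 1 = 1
x_1 -> x_2 = 1/6 -> 0 = 5/6
(x_1 -> x_2) | x_1 = 5/6 | 1/6 = 5/6
~((x_1 -> x_2) | x_1) = ~5/6 = 1/6
((x_2 -> x_1) -> (x_2 -> (x_1 -> x_2))) -> ~((x_1 -> x_2) | x_1) = 1 -> 1/6 = 1/6
~(((x_2 -> x_1) -> (x_2 -> (x_1 -> x_2))) -> ~((x_1 -> x_2) | x_1)) = ~1/6 = 5/6
This gives 5/6 ≠ 1.

No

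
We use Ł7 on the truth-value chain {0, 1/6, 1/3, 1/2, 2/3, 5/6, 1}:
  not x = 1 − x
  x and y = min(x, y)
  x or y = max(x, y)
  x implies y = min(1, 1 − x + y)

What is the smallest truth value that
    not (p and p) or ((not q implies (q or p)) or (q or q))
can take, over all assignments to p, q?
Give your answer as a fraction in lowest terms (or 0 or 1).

Take p = 1/2, q = 0:
p and p = 1/2 and 1/2 = 1/2
not (p and p) = not 1/2 = 1/2
not q = not 0 = 1
q or p = 0 or 1/2 = 1/2
not q implies (q or p) = 1 implies 1/2 = 1/2
q or q = 0 or 0 = 0
(not q implies (q or p)) or (q or q) = 1/2 or 0 = 1/2
not (p and p) or ((not q implies (q or p)) or (q or q)) = 1/2 or 1/2 = 1/2
No assignment yields a value below 1/2, so this is the minimum.

1/2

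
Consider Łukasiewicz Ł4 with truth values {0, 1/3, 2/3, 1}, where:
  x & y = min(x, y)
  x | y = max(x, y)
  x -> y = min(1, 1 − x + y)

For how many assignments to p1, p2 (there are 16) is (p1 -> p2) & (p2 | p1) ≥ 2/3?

9

p1 = 0, p2 = 0 ↦ 0  <
p1 = 0, p2 = 1/3 ↦ 1/3  <
p1 = 0, p2 = 2/3 ↦ 2/3  ≥
p1 = 0, p2 = 1 ↦ 1  ≥
p1 = 1/3, p2 = 0 ↦ 1/3  <
p1 = 1/3, p2 = 1/3 ↦ 1/3  <
p1 = 1/3, p2 = 2/3 ↦ 2/3  ≥
p1 = 1/3, p2 = 1 ↦ 1  ≥
p1 = 2/3, p2 = 0 ↦ 1/3  <
p1 = 2/3, p2 = 1/3 ↦ 2/3  ≥
p1 = 2/3, p2 = 2/3 ↦ 2/3  ≥
p1 = 2/3, p2 = 1 ↦ 1  ≥
p1 = 1, p2 = 0 ↦ 0  <
p1 = 1, p2 = 1/3 ↦ 1/3  <
p1 = 1, p2 = 2/3 ↦ 2/3  ≥
p1 = 1, p2 = 1 ↦ 1  ≥
So 9 of the 16 assignments meet the threshold.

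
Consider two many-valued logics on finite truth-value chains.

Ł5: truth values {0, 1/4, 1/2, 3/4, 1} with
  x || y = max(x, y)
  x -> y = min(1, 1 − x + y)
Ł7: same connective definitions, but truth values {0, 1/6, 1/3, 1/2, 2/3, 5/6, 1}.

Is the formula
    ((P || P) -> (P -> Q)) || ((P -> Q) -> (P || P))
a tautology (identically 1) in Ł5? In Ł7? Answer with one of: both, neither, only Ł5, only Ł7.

In Ł5: every assignment gives 1 — tautology.
In Ł7: every assignment gives 1 — tautology.

both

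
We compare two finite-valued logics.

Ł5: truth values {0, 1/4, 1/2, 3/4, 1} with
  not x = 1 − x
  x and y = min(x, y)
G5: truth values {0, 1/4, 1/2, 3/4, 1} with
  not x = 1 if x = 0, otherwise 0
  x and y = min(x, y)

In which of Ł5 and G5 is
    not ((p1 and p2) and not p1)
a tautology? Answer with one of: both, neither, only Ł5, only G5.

In Ł5: at p1 = 1/4, p2 = 1/4 the value is 3/4 — not a tautology.
In G5: every assignment gives 1 — tautology.

only G5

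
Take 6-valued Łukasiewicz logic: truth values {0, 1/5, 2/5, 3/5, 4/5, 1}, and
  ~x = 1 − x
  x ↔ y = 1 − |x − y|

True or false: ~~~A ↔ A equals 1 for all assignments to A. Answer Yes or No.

Counterexample: take A = 0.
~A = ~0 = 1
~~A = ~1 = 0
~~~A = ~0 = 1
~~~A ↔ A = 1 ↔ 0 = 0
This gives 0 ≠ 1.

No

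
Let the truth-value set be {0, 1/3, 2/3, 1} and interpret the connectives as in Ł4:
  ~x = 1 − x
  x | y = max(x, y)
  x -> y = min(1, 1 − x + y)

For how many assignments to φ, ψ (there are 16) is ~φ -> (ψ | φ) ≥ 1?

φ = 0, ψ = 0 ↦ 0  <
φ = 0, ψ = 1/3 ↦ 1/3  <
φ = 0, ψ = 2/3 ↦ 2/3  <
φ = 0, ψ = 1 ↦ 1  ≥
φ = 1/3, ψ = 0 ↦ 2/3  <
φ = 1/3, ψ = 1/3 ↦ 2/3  <
φ = 1/3, ψ = 2/3 ↦ 1  ≥
φ = 1/3, ψ = 1 ↦ 1  ≥
φ = 2/3, ψ = 0 ↦ 1  ≥
φ = 2/3, ψ = 1/3 ↦ 1  ≥
φ = 2/3, ψ = 2/3 ↦ 1  ≥
φ = 2/3, ψ = 1 ↦ 1  ≥
φ = 1, ψ = 0 ↦ 1  ≥
φ = 1, ψ = 1/3 ↦ 1  ≥
φ = 1, ψ = 2/3 ↦ 1  ≥
φ = 1, ψ = 1 ↦ 1  ≥
So 11 of the 16 assignments meet the threshold.

11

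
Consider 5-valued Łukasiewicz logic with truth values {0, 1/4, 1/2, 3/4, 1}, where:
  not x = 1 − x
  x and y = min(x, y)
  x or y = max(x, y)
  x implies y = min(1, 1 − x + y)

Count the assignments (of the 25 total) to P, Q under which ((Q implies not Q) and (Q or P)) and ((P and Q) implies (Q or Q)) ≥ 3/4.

value 1: 3 assignments (counts)
value 3/4: 3 assignments (counts)
value 1/2: 10 assignments
value 1/4: 3 assignments
value 0: 6 assignments
So 6 of the 25 assignments meet the threshold.

6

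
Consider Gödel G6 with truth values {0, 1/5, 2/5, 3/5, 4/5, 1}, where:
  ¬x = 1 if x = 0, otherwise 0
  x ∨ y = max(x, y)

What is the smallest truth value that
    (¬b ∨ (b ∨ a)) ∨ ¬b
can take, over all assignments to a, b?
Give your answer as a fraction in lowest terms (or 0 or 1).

1/5

Take a = 0, b = 1/5:
¬b = ¬1/5 = 0
b ∨ a = 1/5 ∨ 0 = 1/5
¬b ∨ (b ∨ a) = 0 ∨ 1/5 = 1/5
¬b = ¬1/5 = 0
(¬b ∨ (b ∨ a)) ∨ ¬b = 1/5 ∨ 0 = 1/5
No assignment yields a value below 1/5, so this is the minimum.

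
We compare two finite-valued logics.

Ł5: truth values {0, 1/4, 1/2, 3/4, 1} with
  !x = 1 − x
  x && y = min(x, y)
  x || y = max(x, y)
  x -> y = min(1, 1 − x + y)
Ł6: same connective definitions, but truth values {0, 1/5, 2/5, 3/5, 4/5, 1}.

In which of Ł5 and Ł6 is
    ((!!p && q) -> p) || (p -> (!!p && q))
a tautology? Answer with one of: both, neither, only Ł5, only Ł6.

In Ł5: every assignment gives 1 — tautology.
In Ł6: every assignment gives 1 — tautology.

both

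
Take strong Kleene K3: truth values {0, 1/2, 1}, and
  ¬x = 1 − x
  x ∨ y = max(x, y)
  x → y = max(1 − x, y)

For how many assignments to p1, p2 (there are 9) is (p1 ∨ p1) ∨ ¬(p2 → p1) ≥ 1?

p1 = 0, p2 = 0 ↦ 0  <
p1 = 0, p2 = 1/2 ↦ 1/2  <
p1 = 0, p2 = 1 ↦ 1  ≥
p1 = 1/2, p2 = 0 ↦ 1/2  <
p1 = 1/2, p2 = 1/2 ↦ 1/2  <
p1 = 1/2, p2 = 1 ↦ 1/2  <
p1 = 1, p2 = 0 ↦ 1  ≥
p1 = 1, p2 = 1/2 ↦ 1  ≥
p1 = 1, p2 = 1 ↦ 1  ≥
So 4 of the 9 assignments meet the threshold.

4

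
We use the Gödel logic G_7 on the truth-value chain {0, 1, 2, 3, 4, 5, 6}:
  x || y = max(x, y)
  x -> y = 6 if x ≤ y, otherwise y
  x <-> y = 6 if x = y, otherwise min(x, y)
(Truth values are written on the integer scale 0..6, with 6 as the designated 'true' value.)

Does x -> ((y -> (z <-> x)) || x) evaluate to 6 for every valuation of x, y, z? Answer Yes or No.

Yes

At x = 5, y = 1, z = 6, for instance:
z <-> x = 6 <-> 5 = 5
y -> (z <-> x) = 1 -> 5 = 6
(y -> (z <-> x)) || x = 6 || 5 = 6
x -> ((y -> (z <-> x)) || x) = 5 -> 6 = 6
and checking the remaining 342 assignments likewise gives ≥ 6 in every case.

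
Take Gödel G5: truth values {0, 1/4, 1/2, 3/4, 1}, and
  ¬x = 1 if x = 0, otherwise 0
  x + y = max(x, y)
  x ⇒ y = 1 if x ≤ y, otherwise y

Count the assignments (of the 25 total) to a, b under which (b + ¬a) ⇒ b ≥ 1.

value 1: 21 assignments (counts)
value 3/4: 1 assignment
value 1/2: 1 assignment
value 1/4: 1 assignment
value 0: 1 assignment
So 21 of the 25 assignments meet the threshold.

21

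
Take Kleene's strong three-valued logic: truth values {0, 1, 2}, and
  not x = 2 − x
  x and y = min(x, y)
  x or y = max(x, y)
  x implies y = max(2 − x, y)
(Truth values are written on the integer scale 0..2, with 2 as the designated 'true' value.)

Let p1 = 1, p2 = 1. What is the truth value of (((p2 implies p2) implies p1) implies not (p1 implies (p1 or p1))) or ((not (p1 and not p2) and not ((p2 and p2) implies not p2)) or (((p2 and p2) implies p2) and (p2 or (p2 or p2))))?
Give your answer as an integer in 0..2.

1

p2 implies p2 = 1 implies 1 = 1
(p2 implies p2) implies p1 = 1 implies 1 = 1
p1 or p1 = 1 or 1 = 1
p1 implies (p1 or p1) = 1 implies 1 = 1
not (p1 implies (p1 or p1)) = not 1 = 1
((p2 implies p2) implies p1) implies not (p1 implies (p1 or p1)) = 1 implies 1 = 1
not p2 = not 1 = 1
p1 and not p2 = 1 and 1 = 1
not (p1 and not p2) = not 1 = 1
p2 and p2 = 1 and 1 = 1
not p2 = not 1 = 1
(p2 and p2) implies not p2 = 1 implies 1 = 1
not ((p2 and p2) implies not p2) = not 1 = 1
not (p1 and not p2) and not ((p2 and p2) implies not p2) = 1 and 1 = 1
p2 and p2 = 1 and 1 = 1
(p2 and p2) implies p2 = 1 implies 1 = 1
p2 or p2 = 1 or 1 = 1
p2 or (p2 or p2) = 1 or 1 = 1
((p2 and p2) implies p2) and (p2 or (p2 or p2)) = 1 and 1 = 1
(not (p1 and not p2) and not ((p2 and p2) implies not p2)) or (((p2 and p2) implies p2) and (p2 or (p2 or p2))) = 1 or 1 = 1
(((p2 implies p2) implies p1) implies not (p1 implies (p1 or p1))) or ((not (p1 and not p2) and not ((p2 and p2) implies not p2)) or (((p2 and p2) implies p2) and (p2 or (p2 or p2)))) = 1 or 1 = 1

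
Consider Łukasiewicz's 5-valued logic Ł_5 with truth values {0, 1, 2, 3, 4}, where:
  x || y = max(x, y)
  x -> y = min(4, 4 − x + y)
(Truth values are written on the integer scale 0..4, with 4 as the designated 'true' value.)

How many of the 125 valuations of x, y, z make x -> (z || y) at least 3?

111

value 4: 95 assignments (counts)
value 3: 16 assignments (counts)
value 2: 9 assignments
value 1: 4 assignments
value 0: 1 assignment
So 111 of the 125 assignments meet the threshold.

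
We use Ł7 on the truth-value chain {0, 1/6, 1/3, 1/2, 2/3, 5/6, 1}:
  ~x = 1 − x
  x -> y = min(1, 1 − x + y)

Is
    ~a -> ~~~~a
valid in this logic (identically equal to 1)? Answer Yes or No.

Counterexample: take a = 0.
~a = ~0 = 1
~a = ~0 = 1
~~a = ~1 = 0
~~~a = ~0 = 1
~~~~a = ~1 = 0
~a -> ~~~~a = 1 -> 0 = 0
This gives 0 ≠ 1.

No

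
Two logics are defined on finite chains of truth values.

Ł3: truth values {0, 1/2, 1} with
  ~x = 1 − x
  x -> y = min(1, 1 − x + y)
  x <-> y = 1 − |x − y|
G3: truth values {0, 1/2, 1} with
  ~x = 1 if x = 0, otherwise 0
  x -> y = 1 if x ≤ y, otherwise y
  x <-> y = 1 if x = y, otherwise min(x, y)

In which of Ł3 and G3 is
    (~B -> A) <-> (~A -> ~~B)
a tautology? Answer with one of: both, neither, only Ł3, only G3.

only Ł3

In Ł3: every assignment gives 1 — tautology.
In G3: at A = 1/2, B = 0 the value is 1/2 — not a tautology.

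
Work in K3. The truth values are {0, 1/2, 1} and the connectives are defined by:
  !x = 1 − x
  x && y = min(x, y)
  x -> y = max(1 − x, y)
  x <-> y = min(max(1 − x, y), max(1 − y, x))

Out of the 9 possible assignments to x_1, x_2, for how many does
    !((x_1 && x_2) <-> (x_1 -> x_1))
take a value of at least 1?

x_1 = 0, x_2 = 0 ↦ 1  ≥
x_1 = 0, x_2 = 1/2 ↦ 1  ≥
x_1 = 0, x_2 = 1 ↦ 1  ≥
x_1 = 1/2, x_2 = 0 ↦ 1/2  <
x_1 = 1/2, x_2 = 1/2 ↦ 1/2  <
x_1 = 1/2, x_2 = 1 ↦ 1/2  <
x_1 = 1, x_2 = 0 ↦ 1  ≥
x_1 = 1, x_2 = 1/2 ↦ 1/2  <
x_1 = 1, x_2 = 1 ↦ 0  <
So 4 of the 9 assignments meet the threshold.

4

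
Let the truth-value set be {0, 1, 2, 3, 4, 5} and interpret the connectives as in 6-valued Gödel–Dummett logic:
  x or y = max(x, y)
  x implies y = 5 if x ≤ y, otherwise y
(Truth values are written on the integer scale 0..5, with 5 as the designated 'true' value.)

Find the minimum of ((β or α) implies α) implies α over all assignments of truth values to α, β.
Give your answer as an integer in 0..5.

Take α = 0, β = 0:
β or α = 0 or 0 = 0
(β or α) implies α = 0 implies 0 = 5
((β or α) implies α) implies α = 5 implies 0 = 0
No assignment yields a value below 0, so this is the minimum.

0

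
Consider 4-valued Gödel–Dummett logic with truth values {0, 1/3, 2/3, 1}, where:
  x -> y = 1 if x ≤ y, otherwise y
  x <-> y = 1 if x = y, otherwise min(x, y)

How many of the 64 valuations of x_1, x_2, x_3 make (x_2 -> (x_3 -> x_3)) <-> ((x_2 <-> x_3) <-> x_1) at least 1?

16

value 1: 16 assignments (counts)
value 2/3: 6 assignments
value 1/3: 14 assignments
value 0: 28 assignments
So 16 of the 64 assignments meet the threshold.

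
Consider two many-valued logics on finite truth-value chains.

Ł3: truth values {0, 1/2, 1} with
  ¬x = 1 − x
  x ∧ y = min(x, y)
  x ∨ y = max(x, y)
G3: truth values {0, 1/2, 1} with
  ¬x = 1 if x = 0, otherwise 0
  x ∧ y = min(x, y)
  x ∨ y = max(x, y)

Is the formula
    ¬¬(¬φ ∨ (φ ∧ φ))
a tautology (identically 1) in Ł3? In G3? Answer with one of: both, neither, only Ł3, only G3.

In Ł3: at φ = 1/2 the value is 1/2 — not a tautology.
In G3: every assignment gives 1 — tautology.

only G3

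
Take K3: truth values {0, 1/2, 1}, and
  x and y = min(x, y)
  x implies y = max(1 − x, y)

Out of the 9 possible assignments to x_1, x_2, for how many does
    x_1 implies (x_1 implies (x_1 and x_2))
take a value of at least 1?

x_1 = 0, x_2 = 0 ↦ 1  ≥
x_1 = 0, x_2 = 1/2 ↦ 1  ≥
x_1 = 0, x_2 = 1 ↦ 1  ≥
x_1 = 1/2, x_2 = 0 ↦ 1/2  <
x_1 = 1/2, x_2 = 1/2 ↦ 1/2  <
x_1 = 1/2, x_2 = 1 ↦ 1/2  <
x_1 = 1, x_2 = 0 ↦ 0  <
x_1 = 1, x_2 = 1/2 ↦ 1/2  <
x_1 = 1, x_2 = 1 ↦ 1  ≥
So 4 of the 9 assignments meet the threshold.

4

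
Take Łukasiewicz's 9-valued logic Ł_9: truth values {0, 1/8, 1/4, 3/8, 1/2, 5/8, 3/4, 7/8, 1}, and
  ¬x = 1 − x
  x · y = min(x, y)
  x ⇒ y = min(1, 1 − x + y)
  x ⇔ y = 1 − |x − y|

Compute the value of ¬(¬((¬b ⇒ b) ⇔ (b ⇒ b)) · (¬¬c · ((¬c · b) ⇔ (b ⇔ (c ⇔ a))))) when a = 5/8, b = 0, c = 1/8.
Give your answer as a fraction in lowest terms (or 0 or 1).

7/8

¬b = ¬0 = 1
¬b ⇒ b = 1 ⇒ 0 = 0
b ⇒ b = 0 ⇒ 0 = 1
(¬b ⇒ b) ⇔ (b ⇒ b) = 0 ⇔ 1 = 0
¬((¬b ⇒ b) ⇔ (b ⇒ b)) = ¬0 = 1
¬c = ¬1/8 = 7/8
¬¬c = ¬7/8 = 1/8
¬c = ¬1/8 = 7/8
¬c · b = 7/8 · 0 = 0
c ⇔ a = 1/8 ⇔ 5/8 = 1/2
b ⇔ (c ⇔ a) = 0 ⇔ 1/2 = 1/2
(¬c · b) ⇔ (b ⇔ (c ⇔ a)) = 0 ⇔ 1/2 = 1/2
¬¬c · ((¬c · b) ⇔ (b ⇔ (c ⇔ a))) = 1/8 · 1/2 = 1/8
¬((¬b ⇒ b) ⇔ (b ⇒ b)) · (¬¬c · ((¬c · b) ⇔ (b ⇔ (c ⇔ a)))) = 1 · 1/8 = 1/8
¬(¬((¬b ⇒ b) ⇔ (b ⇒ b)) · (¬¬c · ((¬c · b) ⇔ (b ⇔ (c ⇔ a))))) = ¬1/8 = 7/8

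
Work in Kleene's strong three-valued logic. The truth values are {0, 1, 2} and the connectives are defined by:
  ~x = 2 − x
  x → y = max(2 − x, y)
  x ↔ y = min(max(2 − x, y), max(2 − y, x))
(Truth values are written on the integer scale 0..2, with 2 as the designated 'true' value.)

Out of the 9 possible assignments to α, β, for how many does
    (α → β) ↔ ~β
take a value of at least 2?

α = 0, β = 0 ↦ 2  ≥
α = 0, β = 1 ↦ 1  <
α = 0, β = 2 ↦ 0  <
α = 1, β = 0 ↦ 1  <
α = 1, β = 1 ↦ 1  <
α = 1, β = 2 ↦ 0  <
α = 2, β = 0 ↦ 0  <
α = 2, β = 1 ↦ 1  <
α = 2, β = 2 ↦ 0  <
So 1 of the 9 assignments meets the threshold.

1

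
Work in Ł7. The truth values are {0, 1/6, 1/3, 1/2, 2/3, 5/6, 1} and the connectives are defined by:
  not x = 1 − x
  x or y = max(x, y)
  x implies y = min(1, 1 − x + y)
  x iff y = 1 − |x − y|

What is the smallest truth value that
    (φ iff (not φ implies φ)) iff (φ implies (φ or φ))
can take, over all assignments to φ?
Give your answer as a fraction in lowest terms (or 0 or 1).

Take φ = 1/2:
not φ = not 1/2 = 1/2
not φ implies φ = 1/2 implies 1/2 = 1
φ iff (not φ implies φ) = 1/2 iff 1 = 1/2
φ or φ = 1/2 or 1/2 = 1/2
φ implies (φ or φ) = 1/2 implies 1/2 = 1
(φ iff (not φ implies φ)) iff (φ implies (φ or φ)) = 1/2 iff 1 = 1/2
No assignment yields a value below 1/2, so this is the minimum.

1/2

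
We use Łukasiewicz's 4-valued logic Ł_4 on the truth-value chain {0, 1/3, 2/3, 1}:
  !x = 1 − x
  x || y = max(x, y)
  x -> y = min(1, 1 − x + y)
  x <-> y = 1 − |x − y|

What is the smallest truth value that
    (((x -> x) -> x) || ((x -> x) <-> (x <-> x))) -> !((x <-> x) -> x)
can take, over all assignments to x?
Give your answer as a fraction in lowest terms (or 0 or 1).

0

Take x = 1:
x -> x = 1 -> 1 = 1
(x -> x) -> x = 1 -> 1 = 1
x -> x = 1 -> 1 = 1
x <-> x = 1 <-> 1 = 1
(x -> x) <-> (x <-> x) = 1 <-> 1 = 1
((x -> x) -> x) || ((x -> x) <-> (x <-> x)) = 1 || 1 = 1
x <-> x = 1 <-> 1 = 1
(x <-> x) -> x = 1 -> 1 = 1
!((x <-> x) -> x) = !1 = 0
(((x -> x) -> x) || ((x -> x) <-> (x <-> x))) -> !((x <-> x) -> x) = 1 -> 0 = 0
No assignment yields a value below 0, so this is the minimum.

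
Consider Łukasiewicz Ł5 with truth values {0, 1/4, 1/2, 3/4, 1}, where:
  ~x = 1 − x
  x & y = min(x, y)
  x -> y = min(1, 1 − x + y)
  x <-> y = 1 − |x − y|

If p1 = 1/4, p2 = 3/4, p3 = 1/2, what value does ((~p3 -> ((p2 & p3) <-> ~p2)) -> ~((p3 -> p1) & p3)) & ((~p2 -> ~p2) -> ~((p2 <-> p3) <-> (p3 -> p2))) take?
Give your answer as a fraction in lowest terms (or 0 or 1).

~p3 = ~1/2 = 1/2
p2 & p3 = 3/4 & 1/2 = 1/2
~p2 = ~3/4 = 1/4
(p2 & p3) <-> ~p2 = 1/2 <-> 1/4 = 3/4
~p3 -> ((p2 & p3) <-> ~p2) = 1/2 -> 3/4 = 1
p3 -> p1 = 1/2 -> 1/4 = 3/4
(p3 -> p1) & p3 = 3/4 & 1/2 = 1/2
~((p3 -> p1) & p3) = ~1/2 = 1/2
(~p3 -> ((p2 & p3) <-> ~p2)) -> ~((p3 -> p1) & p3) = 1 -> 1/2 = 1/2
~p2 = ~3/4 = 1/4
~p2 = ~3/4 = 1/4
~p2 -> ~p2 = 1/4 -> 1/4 = 1
p2 <-> p3 = 3/4 <-> 1/2 = 3/4
p3 -> p2 = 1/2 -> 3/4 = 1
(p2 <-> p3) <-> (p3 -> p2) = 3/4 <-> 1 = 3/4
~((p2 <-> p3) <-> (p3 -> p2)) = ~3/4 = 1/4
(~p2 -> ~p2) -> ~((p2 <-> p3) <-> (p3 -> p2)) = 1 -> 1/4 = 1/4
((~p3 -> ((p2 & p3) <-> ~p2)) -> ~((p3 -> p1) & p3)) & ((~p2 -> ~p2) -> ~((p2 <-> p3) <-> (p3 -> p2))) = 1/2 & 1/4 = 1/4

1/4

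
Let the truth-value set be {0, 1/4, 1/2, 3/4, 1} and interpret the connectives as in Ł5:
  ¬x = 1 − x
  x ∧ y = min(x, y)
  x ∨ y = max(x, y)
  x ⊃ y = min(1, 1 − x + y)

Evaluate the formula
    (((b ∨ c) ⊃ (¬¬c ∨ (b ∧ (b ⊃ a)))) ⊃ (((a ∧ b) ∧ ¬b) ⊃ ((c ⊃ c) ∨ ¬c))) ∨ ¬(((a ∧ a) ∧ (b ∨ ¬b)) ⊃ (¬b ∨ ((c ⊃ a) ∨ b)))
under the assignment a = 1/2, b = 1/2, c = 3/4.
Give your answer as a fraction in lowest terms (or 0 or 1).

b ∨ c = 1/2 ∨ 3/4 = 3/4
¬c = ¬3/4 = 1/4
¬¬c = ¬1/4 = 3/4
b ⊃ a = 1/2 ⊃ 1/2 = 1
b ∧ (b ⊃ a) = 1/2 ∧ 1 = 1/2
¬¬c ∨ (b ∧ (b ⊃ a)) = 3/4 ∨ 1/2 = 3/4
(b ∨ c) ⊃ (¬¬c ∨ (b ∧ (b ⊃ a))) = 3/4 ⊃ 3/4 = 1
a ∧ b = 1/2 ∧ 1/2 = 1/2
¬b = ¬1/2 = 1/2
(a ∧ b) ∧ ¬b = 1/2 ∧ 1/2 = 1/2
c ⊃ c = 3/4 ⊃ 3/4 = 1
¬c = ¬3/4 = 1/4
(c ⊃ c) ∨ ¬c = 1 ∨ 1/4 = 1
((a ∧ b) ∧ ¬b) ⊃ ((c ⊃ c) ∨ ¬c) = 1/2 ⊃ 1 = 1
((b ∨ c) ⊃ (¬¬c ∨ (b ∧ (b ⊃ a)))) ⊃ (((a ∧ b) ∧ ¬b) ⊃ ((c ⊃ c) ∨ ¬c)) = 1 ⊃ 1 = 1
a ∧ a = 1/2 ∧ 1/2 = 1/2
¬b = ¬1/2 = 1/2
b ∨ ¬b = 1/2 ∨ 1/2 = 1/2
(a ∧ a) ∧ (b ∨ ¬b) = 1/2 ∧ 1/2 = 1/2
¬b = ¬1/2 = 1/2
c ⊃ a = 3/4 ⊃ 1/2 = 3/4
(c ⊃ a) ∨ b = 3/4 ∨ 1/2 = 3/4
¬b ∨ ((c ⊃ a) ∨ b) = 1/2 ∨ 3/4 = 3/4
((a ∧ a) ∧ (b ∨ ¬b)) ⊃ (¬b ∨ ((c ⊃ a) ∨ b)) = 1/2 ⊃ 3/4 = 1
¬(((a ∧ a) ∧ (b ∨ ¬b)) ⊃ (¬b ∨ ((c ⊃ a) ∨ b))) = ¬1 = 0
(((b ∨ c) ⊃ (¬¬c ∨ (b ∧ (b ⊃ a)))) ⊃ (((a ∧ b) ∧ ¬b) ⊃ ((c ⊃ c) ∨ ¬c))) ∨ ¬(((a ∧ a) ∧ (b ∨ ¬b)) ⊃ (¬b ∨ ((c ⊃ a) ∨ b))) = 1 ∨ 0 = 1

1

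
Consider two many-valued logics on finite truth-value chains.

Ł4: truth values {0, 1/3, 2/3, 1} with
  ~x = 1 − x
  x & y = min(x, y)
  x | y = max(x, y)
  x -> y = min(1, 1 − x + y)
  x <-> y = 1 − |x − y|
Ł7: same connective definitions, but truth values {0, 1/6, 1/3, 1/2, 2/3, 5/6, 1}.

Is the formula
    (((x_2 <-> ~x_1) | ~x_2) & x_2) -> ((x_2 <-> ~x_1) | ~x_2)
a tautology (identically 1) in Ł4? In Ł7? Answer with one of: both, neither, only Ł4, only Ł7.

both

In Ł4: every assignment gives 1 — tautology.
In Ł7: every assignment gives 1 — tautology.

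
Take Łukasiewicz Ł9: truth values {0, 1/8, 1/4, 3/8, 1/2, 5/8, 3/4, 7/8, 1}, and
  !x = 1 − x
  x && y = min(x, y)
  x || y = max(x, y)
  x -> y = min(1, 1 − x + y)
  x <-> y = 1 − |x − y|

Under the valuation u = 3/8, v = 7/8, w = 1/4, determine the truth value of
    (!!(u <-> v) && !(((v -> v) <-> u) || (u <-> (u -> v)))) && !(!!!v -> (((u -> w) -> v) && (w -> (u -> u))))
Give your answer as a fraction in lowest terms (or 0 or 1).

0

u <-> v = 3/8 <-> 7/8 = 1/2
!(u <-> v) = !1/2 = 1/2
!!(u <-> v) = !1/2 = 1/2
v -> v = 7/8 -> 7/8 = 1
(v -> v) <-> u = 1 <-> 3/8 = 3/8
u -> v = 3/8 -> 7/8 = 1
u <-> (u -> v) = 3/8 <-> 1 = 3/8
((v -> v) <-> u) || (u <-> (u -> v)) = 3/8 || 3/8 = 3/8
!(((v -> v) <-> u) || (u <-> (u -> v))) = !3/8 = 5/8
!!(u <-> v) && !(((v -> v) <-> u) || (u <-> (u -> v))) = 1/2 && 5/8 = 1/2
!v = !7/8 = 1/8
!!v = !1/8 = 7/8
!!!v = !7/8 = 1/8
u -> w = 3/8 -> 1/4 = 7/8
(u -> w) -> v = 7/8 -> 7/8 = 1
u -> u = 3/8 -> 3/8 = 1
w -> (u -> u) = 1/4 -> 1 = 1
((u -> w) -> v) && (w -> (u -> u)) = 1 && 1 = 1
!!!v -> (((u -> w) -> v) && (w -> (u -> u))) = 1/8 -> 1 = 1
!(!!!v -> (((u -> w) -> v) && (w -> (u -> u)))) = !1 = 0
(!!(u <-> v) && !(((v -> v) <-> u) || (u <-> (u -> v)))) && !(!!!v -> (((u -> w) -> v) && (w -> (u -> u)))) = 1/2 && 0 = 0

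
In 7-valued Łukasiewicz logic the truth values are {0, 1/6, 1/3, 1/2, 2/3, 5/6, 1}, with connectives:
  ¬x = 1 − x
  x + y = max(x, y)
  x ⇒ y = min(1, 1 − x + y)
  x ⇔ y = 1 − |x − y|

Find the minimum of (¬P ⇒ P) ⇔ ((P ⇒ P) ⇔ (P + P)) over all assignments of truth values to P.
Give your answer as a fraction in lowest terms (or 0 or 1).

Take P = 1/2:
¬P = ¬1/2 = 1/2
¬P ⇒ P = 1/2 ⇒ 1/2 = 1
P ⇒ P = 1/2 ⇒ 1/2 = 1
P + P = 1/2 + 1/2 = 1/2
(P ⇒ P) ⇔ (P + P) = 1 ⇔ 1/2 = 1/2
(¬P ⇒ P) ⇔ ((P ⇒ P) ⇔ (P + P)) = 1 ⇔ 1/2 = 1/2
No assignment yields a value below 1/2, so this is the minimum.

1/2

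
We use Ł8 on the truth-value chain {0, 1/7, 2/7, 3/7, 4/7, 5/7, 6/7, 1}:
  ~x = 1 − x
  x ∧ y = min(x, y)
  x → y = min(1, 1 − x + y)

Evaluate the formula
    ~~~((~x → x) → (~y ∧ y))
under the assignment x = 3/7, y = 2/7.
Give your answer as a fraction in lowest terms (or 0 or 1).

~x = ~3/7 = 4/7
~x → x = 4/7 → 3/7 = 6/7
~y = ~2/7 = 5/7
~y ∧ y = 5/7 ∧ 2/7 = 2/7
(~x → x) → (~y ∧ y) = 6/7 → 2/7 = 3/7
~((~x → x) → (~y ∧ y)) = ~3/7 = 4/7
~~((~x → x) → (~y ∧ y)) = ~4/7 = 3/7
~~~((~x → x) → (~y ∧ y)) = ~3/7 = 4/7

4/7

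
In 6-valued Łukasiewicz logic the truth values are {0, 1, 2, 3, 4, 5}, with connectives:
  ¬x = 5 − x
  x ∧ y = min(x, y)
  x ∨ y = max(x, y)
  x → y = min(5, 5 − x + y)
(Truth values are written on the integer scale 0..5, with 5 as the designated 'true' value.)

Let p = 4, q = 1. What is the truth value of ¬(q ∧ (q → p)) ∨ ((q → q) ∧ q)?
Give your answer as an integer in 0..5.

q → p = 1 → 4 = 5
q ∧ (q → p) = 1 ∧ 5 = 1
¬(q ∧ (q → p)) = ¬1 = 4
q → q = 1 → 1 = 5
(q → q) ∧ q = 5 ∧ 1 = 1
¬(q ∧ (q → p)) ∨ ((q → q) ∧ q) = 4 ∨ 1 = 4

4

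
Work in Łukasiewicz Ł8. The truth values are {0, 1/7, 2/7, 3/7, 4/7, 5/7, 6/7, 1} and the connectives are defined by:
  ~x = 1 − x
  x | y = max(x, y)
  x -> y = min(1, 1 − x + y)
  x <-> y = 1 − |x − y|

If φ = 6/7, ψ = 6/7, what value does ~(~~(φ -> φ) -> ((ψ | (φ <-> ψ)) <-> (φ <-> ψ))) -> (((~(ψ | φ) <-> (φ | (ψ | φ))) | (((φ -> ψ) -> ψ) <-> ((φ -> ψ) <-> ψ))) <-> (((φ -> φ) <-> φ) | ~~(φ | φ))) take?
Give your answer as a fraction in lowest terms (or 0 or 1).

φ -> φ = 6/7 -> 6/7 = 1
~(φ -> φ) = ~1 = 0
~~(φ -> φ) = ~0 = 1
φ <-> ψ = 6/7 <-> 6/7 = 1
ψ | (φ <-> ψ) = 6/7 | 1 = 1
φ <-> ψ = 6/7 <-> 6/7 = 1
(ψ | (φ <-> ψ)) <-> (φ <-> ψ) = 1 <-> 1 = 1
~~(φ -> φ) -> ((ψ | (φ <-> ψ)) <-> (φ <-> ψ)) = 1 -> 1 = 1
~(~~(φ -> φ) -> ((ψ | (φ <-> ψ)) <-> (φ <-> ψ))) = ~1 = 0
ψ | φ = 6/7 | 6/7 = 6/7
~(ψ | φ) = ~6/7 = 1/7
ψ | φ = 6/7 | 6/7 = 6/7
φ | (ψ | φ) = 6/7 | 6/7 = 6/7
~(ψ | φ) <-> (φ | (ψ | φ)) = 1/7 <-> 6/7 = 2/7
φ -> ψ = 6/7 -> 6/7 = 1
(φ -> ψ) -> ψ = 1 -> 6/7 = 6/7
φ -> ψ = 6/7 -> 6/7 = 1
(φ -> ψ) <-> ψ = 1 <-> 6/7 = 6/7
((φ -> ψ) -> ψ) <-> ((φ -> ψ) <-> ψ) = 6/7 <-> 6/7 = 1
(~(ψ | φ) <-> (φ | (ψ | φ))) | (((φ -> ψ) -> ψ) <-> ((φ -> ψ) <-> ψ)) = 2/7 | 1 = 1
φ -> φ = 6/7 -> 6/7 = 1
(φ -> φ) <-> φ = 1 <-> 6/7 = 6/7
φ | φ = 6/7 | 6/7 = 6/7
~(φ | φ) = ~6/7 = 1/7
~~(φ | φ) = ~1/7 = 6/7
((φ -> φ) <-> φ) | ~~(φ | φ) = 6/7 | 6/7 = 6/7
((~(ψ | φ) <-> (φ | (ψ | φ))) | (((φ -> ψ) -> ψ) <-> ((φ -> ψ) <-> ψ))) <-> (((φ -> φ) <-> φ) | ~~(φ | φ)) = 1 <-> 6/7 = 6/7
~(~~(φ -> φ) -> ((ψ | (φ <-> ψ)) <-> (φ <-> ψ))) -> (((~(ψ | φ) <-> (φ | (ψ | φ))) | (((φ -> ψ) -> ψ) <-> ((φ -> ψ) <-> ψ))) <-> (((φ -> φ) <-> φ) | ~~(φ | φ))) = 0 -> 6/7 = 1

1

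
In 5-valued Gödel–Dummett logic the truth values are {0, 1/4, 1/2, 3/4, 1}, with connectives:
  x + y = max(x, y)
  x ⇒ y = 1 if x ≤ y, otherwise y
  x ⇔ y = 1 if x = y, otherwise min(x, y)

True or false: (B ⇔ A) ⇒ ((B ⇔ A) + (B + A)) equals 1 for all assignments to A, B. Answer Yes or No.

Yes

At A = 1/4, B = 3/4, for instance:
B ⇔ A = 3/4 ⇔ 1/4 = 1/4
B + A = 3/4 + 1/4 = 3/4
(B ⇔ A) + (B + A) = 1/4 + 3/4 = 3/4
(B ⇔ A) ⇒ ((B ⇔ A) + (B + A)) = 1/4 ⇒ 3/4 = 1
and checking the remaining 24 assignments likewise gives ≥ 1 in every case.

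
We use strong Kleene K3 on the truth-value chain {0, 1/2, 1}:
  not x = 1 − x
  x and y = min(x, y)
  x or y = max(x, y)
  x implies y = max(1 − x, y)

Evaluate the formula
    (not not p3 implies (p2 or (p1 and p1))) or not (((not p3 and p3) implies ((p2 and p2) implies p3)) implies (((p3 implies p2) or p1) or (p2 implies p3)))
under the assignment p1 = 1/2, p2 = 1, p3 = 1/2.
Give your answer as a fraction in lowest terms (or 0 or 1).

not p3 = not 1/2 = 1/2
not not p3 = not 1/2 = 1/2
p1 and p1 = 1/2 and 1/2 = 1/2
p2 or (p1 and p1) = 1 or 1/2 = 1
not not p3 implies (p2 or (p1 and p1)) = 1/2 implies 1 = 1
not p3 = not 1/2 = 1/2
not p3 and p3 = 1/2 and 1/2 = 1/2
p2 and p2 = 1 and 1 = 1
(p2 and p2) implies p3 = 1 implies 1/2 = 1/2
(not p3 and p3) implies ((p2 and p2) implies p3) = 1/2 implies 1/2 = 1/2
p3 implies p2 = 1/2 implies 1 = 1
(p3 implies p2) or p1 = 1 or 1/2 = 1
p2 implies p3 = 1 implies 1/2 = 1/2
((p3 implies p2) or p1) or (p2 implies p3) = 1 or 1/2 = 1
((not p3 and p3) implies ((p2 and p2) implies p3)) implies (((p3 implies p2) or p1) or (p2 implies p3)) = 1/2 implies 1 = 1
not (((not p3 and p3) implies ((p2 and p2) implies p3)) implies (((p3 implies p2) or p1) or (p2 implies p3))) = not 1 = 0
(not not p3 implies (p2 or (p1 and p1))) or not (((not p3 and p3) implies ((p2 and p2) implies p3)) implies (((p3 implies p2) or p1) or (p2 implies p3))) = 1 or 0 = 1

1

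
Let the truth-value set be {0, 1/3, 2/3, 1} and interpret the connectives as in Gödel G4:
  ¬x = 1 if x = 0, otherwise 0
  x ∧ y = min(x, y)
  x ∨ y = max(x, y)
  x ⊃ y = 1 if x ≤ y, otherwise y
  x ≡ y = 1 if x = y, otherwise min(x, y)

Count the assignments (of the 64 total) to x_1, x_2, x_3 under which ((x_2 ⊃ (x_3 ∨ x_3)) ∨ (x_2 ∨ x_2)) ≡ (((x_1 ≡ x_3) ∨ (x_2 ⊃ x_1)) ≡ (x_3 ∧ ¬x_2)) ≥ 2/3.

17

value 1: 12 assignments (counts)
value 2/3: 5 assignments (counts)
value 1/3: 4 assignments
value 0: 43 assignments
So 17 of the 64 assignments meet the threshold.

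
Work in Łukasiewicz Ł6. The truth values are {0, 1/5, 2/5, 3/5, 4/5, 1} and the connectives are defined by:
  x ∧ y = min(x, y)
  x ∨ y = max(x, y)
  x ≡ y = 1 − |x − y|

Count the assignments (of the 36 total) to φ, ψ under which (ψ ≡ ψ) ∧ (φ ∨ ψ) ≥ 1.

11

value 1: 11 assignments (counts)
value 4/5: 9 assignments
value 3/5: 7 assignments
value 2/5: 5 assignments
value 1/5: 3 assignments
value 0: 1 assignment
So 11 of the 36 assignments meet the threshold.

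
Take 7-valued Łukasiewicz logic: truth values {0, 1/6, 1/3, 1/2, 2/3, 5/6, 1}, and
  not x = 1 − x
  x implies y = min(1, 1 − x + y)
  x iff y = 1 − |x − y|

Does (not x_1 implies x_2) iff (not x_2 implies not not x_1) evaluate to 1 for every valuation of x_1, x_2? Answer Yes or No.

Yes

At x_1 = 1, x_2 = 5/6, for instance:
not x_1 = not 1 = 0
not x_1 implies x_2 = 0 implies 5/6 = 1
not x_2 = not 5/6 = 1/6
not not x_1 = not 0 = 1
not x_2 implies not not x_1 = 1/6 implies 1 = 1
(not x_1 implies x_2) iff (not x_2 implies not not x_1) = 1 iff 1 = 1
and checking the remaining 48 assignments likewise gives ≥ 1 in every case.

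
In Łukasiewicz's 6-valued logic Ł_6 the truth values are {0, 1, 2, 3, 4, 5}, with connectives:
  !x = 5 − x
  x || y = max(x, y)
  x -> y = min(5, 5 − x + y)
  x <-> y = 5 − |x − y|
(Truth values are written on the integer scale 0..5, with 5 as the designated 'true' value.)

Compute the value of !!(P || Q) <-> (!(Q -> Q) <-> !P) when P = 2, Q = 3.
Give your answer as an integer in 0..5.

P || Q = 2 || 3 = 3
!(P || Q) = !3 = 2
!!(P || Q) = !2 = 3
Q -> Q = 3 -> 3 = 5
!(Q -> Q) = !5 = 0
!P = !2 = 3
!(Q -> Q) <-> !P = 0 <-> 3 = 2
!!(P || Q) <-> (!(Q -> Q) <-> !P) = 3 <-> 2 = 4

4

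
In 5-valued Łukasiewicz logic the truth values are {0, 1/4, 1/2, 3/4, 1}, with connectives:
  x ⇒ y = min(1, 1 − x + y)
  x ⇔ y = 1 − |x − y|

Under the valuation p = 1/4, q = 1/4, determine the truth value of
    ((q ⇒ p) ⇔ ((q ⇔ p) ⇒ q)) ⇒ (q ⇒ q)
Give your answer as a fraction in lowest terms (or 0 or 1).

q ⇒ p = 1/4 ⇒ 1/4 = 1
q ⇔ p = 1/4 ⇔ 1/4 = 1
(q ⇔ p) ⇒ q = 1 ⇒ 1/4 = 1/4
(q ⇒ p) ⇔ ((q ⇔ p) ⇒ q) = 1 ⇔ 1/4 = 1/4
q ⇒ q = 1/4 ⇒ 1/4 = 1
((q ⇒ p) ⇔ ((q ⇔ p) ⇒ q)) ⇒ (q ⇒ q) = 1/4 ⇒ 1 = 1

1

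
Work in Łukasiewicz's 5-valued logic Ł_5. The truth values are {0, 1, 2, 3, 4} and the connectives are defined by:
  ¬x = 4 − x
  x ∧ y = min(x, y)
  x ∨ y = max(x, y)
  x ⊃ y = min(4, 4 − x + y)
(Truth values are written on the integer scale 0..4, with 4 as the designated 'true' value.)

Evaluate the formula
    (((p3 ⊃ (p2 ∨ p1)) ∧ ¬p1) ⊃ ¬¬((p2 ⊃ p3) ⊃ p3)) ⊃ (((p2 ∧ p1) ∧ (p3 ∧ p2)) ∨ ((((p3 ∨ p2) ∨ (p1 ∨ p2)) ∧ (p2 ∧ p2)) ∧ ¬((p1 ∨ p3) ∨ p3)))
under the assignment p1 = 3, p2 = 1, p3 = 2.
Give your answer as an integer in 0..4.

1

p2 ∨ p1 = 1 ∨ 3 = 3
p3 ⊃ (p2 ∨ p1) = 2 ⊃ 3 = 4
¬p1 = ¬3 = 1
(p3 ⊃ (p2 ∨ p1)) ∧ ¬p1 = 4 ∧ 1 = 1
p2 ⊃ p3 = 1 ⊃ 2 = 4
(p2 ⊃ p3) ⊃ p3 = 4 ⊃ 2 = 2
¬((p2 ⊃ p3) ⊃ p3) = ¬2 = 2
¬¬((p2 ⊃ p3) ⊃ p3) = ¬2 = 2
((p3 ⊃ (p2 ∨ p1)) ∧ ¬p1) ⊃ ¬¬((p2 ⊃ p3) ⊃ p3) = 1 ⊃ 2 = 4
p2 ∧ p1 = 1 ∧ 3 = 1
p3 ∧ p2 = 2 ∧ 1 = 1
(p2 ∧ p1) ∧ (p3 ∧ p2) = 1 ∧ 1 = 1
p3 ∨ p2 = 2 ∨ 1 = 2
p1 ∨ p2 = 3 ∨ 1 = 3
(p3 ∨ p2) ∨ (p1 ∨ p2) = 2 ∨ 3 = 3
p2 ∧ p2 = 1 ∧ 1 = 1
((p3 ∨ p2) ∨ (p1 ∨ p2)) ∧ (p2 ∧ p2) = 3 ∧ 1 = 1
p1 ∨ p3 = 3 ∨ 2 = 3
(p1 ∨ p3) ∨ p3 = 3 ∨ 2 = 3
¬((p1 ∨ p3) ∨ p3) = ¬3 = 1
(((p3 ∨ p2) ∨ (p1 ∨ p2)) ∧ (p2 ∧ p2)) ∧ ¬((p1 ∨ p3) ∨ p3) = 1 ∧ 1 = 1
((p2 ∧ p1) ∧ (p3 ∧ p2)) ∨ ((((p3 ∨ p2) ∨ (p1 ∨ p2)) ∧ (p2 ∧ p2)) ∧ ¬((p1 ∨ p3) ∨ p3)) = 1 ∨ 1 = 1
(((p3 ⊃ (p2 ∨ p1)) ∧ ¬p1) ⊃ ¬¬((p2 ⊃ p3) ⊃ p3)) ⊃ (((p2 ∧ p1) ∧ (p3 ∧ p2)) ∨ ((((p3 ∨ p2) ∨ (p1 ∨ p2)) ∧ (p2 ∧ p2)) ∧ ¬((p1 ∨ p3) ∨ p3))) = 4 ⊃ 1 = 1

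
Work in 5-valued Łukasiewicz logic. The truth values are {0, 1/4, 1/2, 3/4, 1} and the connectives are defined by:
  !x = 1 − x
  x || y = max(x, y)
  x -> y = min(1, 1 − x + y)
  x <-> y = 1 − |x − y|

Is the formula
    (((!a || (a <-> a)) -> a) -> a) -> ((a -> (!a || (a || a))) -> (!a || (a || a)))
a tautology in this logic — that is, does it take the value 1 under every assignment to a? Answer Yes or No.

No

Counterexample: take a = 1/4.
!a = !1/4 = 3/4
a <-> a = 1/4 <-> 1/4 = 1
!a || (a <-> a) = 3/4 || 1 = 1
(!a || (a <-> a)) -> a = 1 -> 1/4 = 1/4
((!a || (a <-> a)) -> a) -> a = 1/4 -> 1/4 = 1
!a = !1/4 = 3/4
a || a = 1/4 || 1/4 = 1/4
!a || (a || a) = 3/4 || 1/4 = 3/4
a -> (!a || (a || a)) = 1/4 -> 3/4 = 1
!a = !1/4 = 3/4
a || a = 1/4 || 1/4 = 1/4
!a || (a || a) = 3/4 || 1/4 = 3/4
(a -> (!a || (a || a))) -> (!a || (a || a)) = 1 -> 3/4 = 3/4
(((!a || (a <-> a)) -> a) -> a) -> ((a -> (!a || (a || a))) -> (!a || (a || a))) = 1 -> 3/4 = 3/4
This gives 3/4 ≠ 1.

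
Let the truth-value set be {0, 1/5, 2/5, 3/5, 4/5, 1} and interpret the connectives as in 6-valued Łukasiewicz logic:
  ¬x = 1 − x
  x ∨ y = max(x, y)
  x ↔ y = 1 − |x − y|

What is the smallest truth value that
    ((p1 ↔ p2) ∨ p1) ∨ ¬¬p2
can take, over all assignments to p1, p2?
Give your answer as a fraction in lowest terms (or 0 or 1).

3/5

Take p1 = 0, p2 = 2/5:
p1 ↔ p2 = 0 ↔ 2/5 = 3/5
(p1 ↔ p2) ∨ p1 = 3/5 ∨ 0 = 3/5
¬p2 = ¬2/5 = 3/5
¬¬p2 = ¬3/5 = 2/5
((p1 ↔ p2) ∨ p1) ∨ ¬¬p2 = 3/5 ∨ 2/5 = 3/5
No assignment yields a value below 3/5, so this is the minimum.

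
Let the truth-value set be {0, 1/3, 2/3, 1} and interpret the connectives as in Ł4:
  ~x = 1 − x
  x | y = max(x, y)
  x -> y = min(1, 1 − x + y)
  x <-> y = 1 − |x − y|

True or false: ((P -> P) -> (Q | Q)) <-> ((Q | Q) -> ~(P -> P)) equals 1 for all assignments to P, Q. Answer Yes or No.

Counterexample: take P = 0, Q = 0.
P -> P = 0 -> 0 = 1
Q | Q = 0 | 0 = 0
(P -> P) -> (Q | Q) = 1 -> 0 = 0
Q | Q = 0 | 0 = 0
P -> P = 0 -> 0 = 1
~(P -> P) = ~1 = 0
(Q | Q) -> ~(P -> P) = 0 -> 0 = 1
((P -> P) -> (Q | Q)) <-> ((Q | Q) -> ~(P -> P)) = 0 <-> 1 = 0
This gives 0 ≠ 1.

No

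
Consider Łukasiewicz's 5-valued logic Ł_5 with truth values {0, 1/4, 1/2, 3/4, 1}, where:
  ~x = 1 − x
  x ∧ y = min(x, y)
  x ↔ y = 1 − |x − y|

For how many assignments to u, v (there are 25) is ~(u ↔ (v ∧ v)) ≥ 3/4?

6

value 1: 2 assignments (counts)
value 3/4: 4 assignments (counts)
value 1/2: 6 assignments
value 1/4: 8 assignments
value 0: 5 assignments
So 6 of the 25 assignments meet the threshold.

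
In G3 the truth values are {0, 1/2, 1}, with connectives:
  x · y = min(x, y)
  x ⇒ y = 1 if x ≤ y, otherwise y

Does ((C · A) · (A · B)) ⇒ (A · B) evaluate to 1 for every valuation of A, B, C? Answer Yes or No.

Yes

At A = 1/2, B = 0, C = 1, for instance:
C · A = 1 · 1/2 = 1/2
A · B = 1/2 · 0 = 0
(C · A) · (A · B) = 1/2 · 0 = 0
((C · A) · (A · B)) ⇒ (A · B) = 0 ⇒ 0 = 1
and checking the remaining 26 assignments likewise gives ≥ 1 in every case.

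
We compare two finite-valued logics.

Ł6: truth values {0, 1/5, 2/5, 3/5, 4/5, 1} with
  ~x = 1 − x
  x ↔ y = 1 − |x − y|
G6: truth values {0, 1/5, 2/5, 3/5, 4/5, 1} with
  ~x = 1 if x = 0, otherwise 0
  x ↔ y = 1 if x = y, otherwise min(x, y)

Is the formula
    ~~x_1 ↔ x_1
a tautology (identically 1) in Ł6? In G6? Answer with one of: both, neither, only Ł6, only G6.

only Ł6

In Ł6: every assignment gives 1 — tautology.
In G6: at x_1 = 1/5 the value is 1/5 — not a tautology.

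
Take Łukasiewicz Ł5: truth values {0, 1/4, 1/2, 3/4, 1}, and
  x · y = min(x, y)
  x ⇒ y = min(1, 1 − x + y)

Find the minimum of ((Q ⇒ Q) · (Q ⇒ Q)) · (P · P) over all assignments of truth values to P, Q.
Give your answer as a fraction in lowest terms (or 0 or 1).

Take P = 0, Q = 0:
Q ⇒ Q = 0 ⇒ 0 = 1
Q ⇒ Q = 0 ⇒ 0 = 1
(Q ⇒ Q) · (Q ⇒ Q) = 1 · 1 = 1
P · P = 0 · 0 = 0
((Q ⇒ Q) · (Q ⇒ Q)) · (P · P) = 1 · 0 = 0
No assignment yields a value below 0, so this is the minimum.

0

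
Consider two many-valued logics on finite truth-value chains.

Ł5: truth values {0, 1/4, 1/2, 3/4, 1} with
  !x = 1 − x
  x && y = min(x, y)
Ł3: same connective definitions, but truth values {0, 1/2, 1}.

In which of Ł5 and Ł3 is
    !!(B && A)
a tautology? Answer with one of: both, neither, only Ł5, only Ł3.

In Ł5: at A = 0, B = 0 the value is 0 — not a tautology.
In Ł3: at A = 0, B = 0 the value is 0 — not a tautology.

neither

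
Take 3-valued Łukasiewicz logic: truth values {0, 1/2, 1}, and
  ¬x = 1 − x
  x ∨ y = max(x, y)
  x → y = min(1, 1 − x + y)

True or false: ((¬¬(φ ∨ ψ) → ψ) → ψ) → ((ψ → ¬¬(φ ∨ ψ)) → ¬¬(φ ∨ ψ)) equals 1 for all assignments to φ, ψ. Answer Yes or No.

Yes

φ = 0, ψ = 0 ↦ 1
φ = 0, ψ = 1/2 ↦ 1
φ = 0, ψ = 1 ↦ 1
φ = 1/2, ψ = 0 ↦ 1
φ = 1/2, ψ = 1/2 ↦ 1
φ = 1/2, ψ = 1 ↦ 1
φ = 1, ψ = 0 ↦ 1
φ = 1, ψ = 1/2 ↦ 1
φ = 1, ψ = 1 ↦ 1
Every assignment gives a value ≥ 1.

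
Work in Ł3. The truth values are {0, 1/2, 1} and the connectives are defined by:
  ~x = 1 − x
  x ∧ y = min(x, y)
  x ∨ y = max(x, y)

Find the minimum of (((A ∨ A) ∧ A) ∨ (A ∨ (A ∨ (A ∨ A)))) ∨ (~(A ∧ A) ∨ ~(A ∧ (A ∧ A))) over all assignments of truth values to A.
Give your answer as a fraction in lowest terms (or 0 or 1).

Take A = 1/2:
A ∨ A = 1/2 ∨ 1/2 = 1/2
(A ∨ A) ∧ A = 1/2 ∧ 1/2 = 1/2
A ∨ A = 1/2 ∨ 1/2 = 1/2
A ∨ (A ∨ A) = 1/2 ∨ 1/2 = 1/2
A ∨ (A ∨ (A ∨ A)) = 1/2 ∨ 1/2 = 1/2
((A ∨ A) ∧ A) ∨ (A ∨ (A ∨ (A ∨ A))) = 1/2 ∨ 1/2 = 1/2
A ∧ A = 1/2 ∧ 1/2 = 1/2
~(A ∧ A) = ~1/2 = 1/2
A ∧ A = 1/2 ∧ 1/2 = 1/2
A ∧ (A ∧ A) = 1/2 ∧ 1/2 = 1/2
~(A ∧ (A ∧ A)) = ~1/2 = 1/2
~(A ∧ A) ∨ ~(A ∧ (A ∧ A)) = 1/2 ∨ 1/2 = 1/2
(((A ∨ A) ∧ A) ∨ (A ∨ (A ∨ (A ∨ A)))) ∨ (~(A ∧ A) ∨ ~(A ∧ (A ∧ A))) = 1/2 ∨ 1/2 = 1/2
No assignment yields a value below 1/2, so this is the minimum.

1/2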